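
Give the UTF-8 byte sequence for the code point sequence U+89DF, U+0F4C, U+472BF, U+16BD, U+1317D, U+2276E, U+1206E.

E8 A7 9F E0 BD 8C F1 87 8A BF E1 9A BD F0 93 85 BD F0 A2 9D AE F0 92 81 AE

U+89DF: 3-byte form → E8 A7 9F.
U+0F4C: 3-byte form → E0 BD 8C.
U+472BF: 4-byte form → F1 87 8A BF.
U+16BD: 3-byte form → E1 9A BD.
U+1317D: 4-byte form → F0 93 85 BD.
U+2276E: 4-byte form → F0 A2 9D AE.
U+1206E: 4-byte form → F0 92 81 AE.
Concatenated (25 bytes): E8 A7 9F E0 BD 8C F1 87 8A BF E1 9A BD F0 93 85 BD F0 A2 9D AE F0 92 81 AE.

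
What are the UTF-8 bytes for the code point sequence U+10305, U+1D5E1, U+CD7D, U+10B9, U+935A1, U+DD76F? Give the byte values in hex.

F0 90 8C 85 F0 9D 97 A1 EC B5 BD E1 82 B9 F2 93 96 A1 F3 9D 9D AF

U+10305: 4-byte form → F0 90 8C 85.
U+1D5E1: 4-byte form → F0 9D 97 A1.
U+CD7D: 3-byte form → EC B5 BD.
U+10B9: 3-byte form → E1 82 B9.
U+935A1: 4-byte form → F2 93 96 A1.
U+DD76F: 4-byte form → F3 9D 9D AF.
Concatenated (22 bytes): F0 90 8C 85 F0 9D 97 A1 EC B5 BD E1 82 B9 F2 93 96 A1 F3 9D 9D AF.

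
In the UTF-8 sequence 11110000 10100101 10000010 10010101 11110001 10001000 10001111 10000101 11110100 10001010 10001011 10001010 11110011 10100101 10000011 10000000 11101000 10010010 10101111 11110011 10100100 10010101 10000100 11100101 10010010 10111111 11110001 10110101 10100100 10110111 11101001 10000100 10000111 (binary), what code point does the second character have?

Offset 0: leading byte 0xF0 = 11110000 → 4-byte char #1 = F0 A5 82 95.
Offset 4: leading byte 0xF1 = 11110001 → 4-byte char #2 = F1 88 8F 85.
Leading byte 0xF1 = 11110001 matches 11110xxx → 4-byte sequence.
Byte 1: 0xF1 = 11110001, payload 001 (3 bits).
Byte 2: 0x88 = 10001000 (10xxxxxx ✓), payload 001000.
Byte 3: 0x8F = 10001111 (10xxxxxx ✓), payload 001111.
Byte 4: 0x85 = 10000101 (10xxxxxx ✓), payload 000101.
Concatenate: 001001000001111000101 = 0x483C5 (21 bits → U+483C5).

U+483C5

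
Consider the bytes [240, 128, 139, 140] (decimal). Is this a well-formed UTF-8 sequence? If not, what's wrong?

Leading byte 0xF0 = 11110000 → 4-byte form.
Continuation bytes all match 10xxxxxx. Payload decodes to 0x2CC.
But 0x2CC < 0x10000, the minimum for a 4-byte sequence — this is an overlong encoding.

invalid (overlong encoding)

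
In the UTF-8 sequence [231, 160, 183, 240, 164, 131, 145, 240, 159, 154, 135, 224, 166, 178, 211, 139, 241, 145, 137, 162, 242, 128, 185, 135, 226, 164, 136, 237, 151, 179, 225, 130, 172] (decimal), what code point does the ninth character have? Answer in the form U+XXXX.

Offset 0: leading byte 0xE7 = 11100111 → 3-byte char #1 = E7 A0 B7.
Offset 3: leading byte 0xF0 = 11110000 → 4-byte char #2 = F0 A4 83 91.
Offset 7: leading byte 0xF0 = 11110000 → 4-byte char #3 = F0 9F 9A 87.
Offset 11: leading byte 0xE0 = 11100000 → 3-byte char #4 = E0 A6 B2.
Offset 14: leading byte 0xD3 = 11010011 → 2-byte char #5 = D3 8B.
Offset 16: leading byte 0xF1 = 11110001 → 4-byte char #6 = F1 91 89 A2.
Offset 20: leading byte 0xF2 = 11110010 → 4-byte char #7 = F2 80 B9 87.
Offset 24: leading byte 0xE2 = 11100010 → 3-byte char #8 = E2 A4 88.
Offset 27: leading byte 0xED = 11101101 → 3-byte char #9 = ED 97 B3.
Leading byte 0xED = 11101101 matches 1110xxxx → 3-byte sequence.
Byte 1: 0xED = 11101101, payload 1101 (4 bits).
Byte 2: 0x97 = 10010111 (10xxxxxx ✓), payload 010111.
Byte 3: 0xB3 = 10110011 (10xxxxxx ✓), payload 110011.
Concatenate: 1101010111110011 = 0xD5F3 (16 bits → U+D5F3).

U+D5F3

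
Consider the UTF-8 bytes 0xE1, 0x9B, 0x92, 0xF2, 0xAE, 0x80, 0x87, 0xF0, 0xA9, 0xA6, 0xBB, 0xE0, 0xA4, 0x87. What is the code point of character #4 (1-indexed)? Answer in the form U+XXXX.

Offset 0: leading byte 0xE1 = 11100001 → 3-byte char #1 = E1 9B 92.
Offset 3: leading byte 0xF2 = 11110010 → 4-byte char #2 = F2 AE 80 87.
Offset 7: leading byte 0xF0 = 11110000 → 4-byte char #3 = F0 A9 A6 BB.
Offset 11: leading byte 0xE0 = 11100000 → 3-byte char #4 = E0 A4 87.
Leading byte 0xE0 = 11100000 matches 1110xxxx → 3-byte sequence.
Byte 1: 0xE0 = 11100000, payload 0000 (4 bits).
Byte 2: 0xA4 = 10100100 (10xxxxxx ✓), payload 100100.
Byte 3: 0x87 = 10000111 (10xxxxxx ✓), payload 000111.
Concatenate: 0000100100000111 = 0x907 (16 bits → U+0907).

U+0907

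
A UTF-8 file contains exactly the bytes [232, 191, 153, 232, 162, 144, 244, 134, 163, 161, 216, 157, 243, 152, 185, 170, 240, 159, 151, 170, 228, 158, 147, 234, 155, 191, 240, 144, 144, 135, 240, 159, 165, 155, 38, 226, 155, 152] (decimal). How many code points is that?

Byte at offset 0: 0xE8 = 11101000 → 3-byte char (#1). Advance 3.
Byte at offset 3: 0xE8 = 11101000 → 3-byte char (#2). Advance 3.
Byte at offset 6: 0xF4 = 11110100 → 4-byte char (#3). Advance 4.
Byte at offset 10: 0xD8 = 11011000 → 2-byte char (#4). Advance 2.
Byte at offset 12: 0xF3 = 11110011 → 4-byte char (#5). Advance 4.
Byte at offset 16: 0xF0 = 11110000 → 4-byte char (#6). Advance 4.
Byte at offset 20: 0xE4 = 11100100 → 3-byte char (#7). Advance 3.
Byte at offset 23: 0xEA = 11101010 → 3-byte char (#8). Advance 3.
Byte at offset 26: 0xF0 = 11110000 → 4-byte char (#9). Advance 4.
Byte at offset 30: 0xF0 = 11110000 → 4-byte char (#10). Advance 4.
Byte at offset 34: 0x26 = 00100110 → 1-byte char (#11). Advance 1.
Byte at offset 35: 0xE2 = 11100010 → 3-byte char (#12). Advance 3.
Reached end at offset 38 after 12 code points.

12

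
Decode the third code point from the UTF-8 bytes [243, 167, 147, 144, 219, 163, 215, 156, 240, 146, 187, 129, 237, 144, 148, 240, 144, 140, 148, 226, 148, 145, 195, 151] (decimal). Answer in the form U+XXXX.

Offset 0: leading byte 0xF3 = 11110011 → 4-byte char #1 = F3 A7 93 90.
Offset 4: leading byte 0xDB = 11011011 → 2-byte char #2 = DB A3.
Offset 6: leading byte 0xD7 = 11010111 → 2-byte char #3 = D7 9C.
Leading byte 0xD7 = 11010111 matches 110xxxxx → 2-byte sequence.
Byte 1: 0xD7 = 11010111, payload 10111 (5 bits).
Byte 2: 0x9C = 10011100 (10xxxxxx ✓), payload 011100.
Concatenate: 10111011100 = 0x5DC (11 bits → U+05DC).

U+05DC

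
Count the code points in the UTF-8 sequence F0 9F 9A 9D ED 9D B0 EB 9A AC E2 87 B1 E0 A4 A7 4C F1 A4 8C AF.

Byte at offset 0: 0xF0 = 11110000 → 4-byte char (#1). Advance 4.
Byte at offset 4: 0xED = 11101101 → 3-byte char (#2). Advance 3.
Byte at offset 7: 0xEB = 11101011 → 3-byte char (#3). Advance 3.
Byte at offset 10: 0xE2 = 11100010 → 3-byte char (#4). Advance 3.
Byte at offset 13: 0xE0 = 11100000 → 3-byte char (#5). Advance 3.
Byte at offset 16: 0x4C = 01001100 → 1-byte char (#6). Advance 1.
Byte at offset 17: 0xF1 = 11110001 → 4-byte char (#7). Advance 4.
Reached end at offset 21 after 7 code points.

7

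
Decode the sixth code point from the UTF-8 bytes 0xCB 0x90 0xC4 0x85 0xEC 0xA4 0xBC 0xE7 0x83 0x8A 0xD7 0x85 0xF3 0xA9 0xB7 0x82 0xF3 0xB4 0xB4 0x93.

U+E9DC2

Offset 0: leading byte 0xCB = 11001011 → 2-byte char #1 = CB 90.
Offset 2: leading byte 0xC4 = 11000100 → 2-byte char #2 = C4 85.
Offset 4: leading byte 0xEC = 11101100 → 3-byte char #3 = EC A4 BC.
Offset 7: leading byte 0xE7 = 11100111 → 3-byte char #4 = E7 83 8A.
Offset 10: leading byte 0xD7 = 11010111 → 2-byte char #5 = D7 85.
Offset 12: leading byte 0xF3 = 11110011 → 4-byte char #6 = F3 A9 B7 82.
Leading byte 0xF3 = 11110011 matches 11110xxx → 4-byte sequence.
Byte 1: 0xF3 = 11110011, payload 011 (3 bits).
Byte 2: 0xA9 = 10101001 (10xxxxxx ✓), payload 101001.
Byte 3: 0xB7 = 10110111 (10xxxxxx ✓), payload 110111.
Byte 4: 0x82 = 10000010 (10xxxxxx ✓), payload 000010.
Concatenate: 011101001110111000010 = 0xE9DC2 (21 bits → U+E9DC2).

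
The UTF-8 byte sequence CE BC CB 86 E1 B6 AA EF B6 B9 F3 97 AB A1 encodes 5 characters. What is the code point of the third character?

Offset 0: leading byte 0xCE = 11001110 → 2-byte char #1 = CE BC.
Offset 2: leading byte 0xCB = 11001011 → 2-byte char #2 = CB 86.
Offset 4: leading byte 0xE1 = 11100001 → 3-byte char #3 = E1 B6 AA.
Leading byte 0xE1 = 11100001 matches 1110xxxx → 3-byte sequence.
Byte 1: 0xE1 = 11100001, payload 0001 (4 bits).
Byte 2: 0xB6 = 10110110 (10xxxxxx ✓), payload 110110.
Byte 3: 0xAA = 10101010 (10xxxxxx ✓), payload 101010.
Concatenate: 0001110110101010 = 0x1DAA (16 bits → U+1DAA).

U+1DAA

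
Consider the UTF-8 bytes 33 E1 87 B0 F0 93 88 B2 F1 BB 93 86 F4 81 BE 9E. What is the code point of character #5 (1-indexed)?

U+101F9E

Offset 0: leading byte 0x33 = 00110011 → 1-byte char #1 = 33.
Offset 1: leading byte 0xE1 = 11100001 → 3-byte char #2 = E1 87 B0.
Offset 4: leading byte 0xF0 = 11110000 → 4-byte char #3 = F0 93 88 B2.
Offset 8: leading byte 0xF1 = 11110001 → 4-byte char #4 = F1 BB 93 86.
Offset 12: leading byte 0xF4 = 11110100 → 4-byte char #5 = F4 81 BE 9E.
Leading byte 0xF4 = 11110100 matches 11110xxx → 4-byte sequence.
Byte 1: 0xF4 = 11110100, payload 100 (3 bits).
Byte 2: 0x81 = 10000001 (10xxxxxx ✓), payload 000001.
Byte 3: 0xBE = 10111110 (10xxxxxx ✓), payload 111110.
Byte 4: 0x9E = 10011110 (10xxxxxx ✓), payload 011110.
Concatenate: 100000001111110011110 = 0x101F9E (21 bits → U+101F9E).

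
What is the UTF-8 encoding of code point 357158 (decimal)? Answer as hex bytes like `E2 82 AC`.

U+57326 = 0x57326 = 357158 decimal. In range U+10000–U+10FFFF → 4-byte form: 11110xxx 10xxxxxx 10xxxxxx 10xxxxxx.
Binary (21 bits): 001010111001100100110.
Split 3+6+6+6: 001 | 010111 | 001100 | 100110.
Byte 1: 11110001 = 0xF1.
Byte 2: 10010111 = 0x97.
Byte 3: 10001100 = 0x8C.
Byte 4: 10100110 = 0xA6.

F1 97 8C A6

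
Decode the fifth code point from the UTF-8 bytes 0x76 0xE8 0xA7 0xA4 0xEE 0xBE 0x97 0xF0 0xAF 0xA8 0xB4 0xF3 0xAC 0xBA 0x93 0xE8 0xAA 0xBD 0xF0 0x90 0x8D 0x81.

Offset 0: leading byte 0x76 = 01110110 → 1-byte char #1 = 76.
Offset 1: leading byte 0xE8 = 11101000 → 3-byte char #2 = E8 A7 A4.
Offset 4: leading byte 0xEE = 11101110 → 3-byte char #3 = EE BE 97.
Offset 7: leading byte 0xF0 = 11110000 → 4-byte char #4 = F0 AF A8 B4.
Offset 11: leading byte 0xF3 = 11110011 → 4-byte char #5 = F3 AC BA 93.
Leading byte 0xF3 = 11110011 matches 11110xxx → 4-byte sequence.
Byte 1: 0xF3 = 11110011, payload 011 (3 bits).
Byte 2: 0xAC = 10101100 (10xxxxxx ✓), payload 101100.
Byte 3: 0xBA = 10111010 (10xxxxxx ✓), payload 111010.
Byte 4: 0x93 = 10010011 (10xxxxxx ✓), payload 010011.
Concatenate: 011101100111010010011 = 0xECE93 (21 bits → U+ECE93).

U+ECE93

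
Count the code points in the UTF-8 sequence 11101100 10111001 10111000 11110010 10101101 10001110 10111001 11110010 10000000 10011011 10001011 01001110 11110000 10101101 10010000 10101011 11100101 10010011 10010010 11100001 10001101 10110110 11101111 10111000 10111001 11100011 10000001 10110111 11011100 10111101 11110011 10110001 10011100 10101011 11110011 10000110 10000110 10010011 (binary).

12

Byte at offset 0: 0xEC = 11101100 → 3-byte char (#1). Advance 3.
Byte at offset 3: 0xF2 = 11110010 → 4-byte char (#2). Advance 4.
Byte at offset 7: 0xF2 = 11110010 → 4-byte char (#3). Advance 4.
Byte at offset 11: 0x4E = 01001110 → 1-byte char (#4). Advance 1.
Byte at offset 12: 0xF0 = 11110000 → 4-byte char (#5). Advance 4.
Byte at offset 16: 0xE5 = 11100101 → 3-byte char (#6). Advance 3.
Byte at offset 19: 0xE1 = 11100001 → 3-byte char (#7). Advance 3.
Byte at offset 22: 0xEF = 11101111 → 3-byte char (#8). Advance 3.
Byte at offset 25: 0xE3 = 11100011 → 3-byte char (#9). Advance 3.
Byte at offset 28: 0xDC = 11011100 → 2-byte char (#10). Advance 2.
Byte at offset 30: 0xF3 = 11110011 → 4-byte char (#11). Advance 4.
Byte at offset 34: 0xF3 = 11110011 → 4-byte char (#12). Advance 4.
Reached end at offset 38 after 12 code points.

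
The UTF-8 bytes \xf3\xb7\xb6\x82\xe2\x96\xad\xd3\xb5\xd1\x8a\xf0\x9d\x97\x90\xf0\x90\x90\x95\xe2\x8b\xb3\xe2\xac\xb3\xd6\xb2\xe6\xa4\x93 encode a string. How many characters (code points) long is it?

10

Byte at offset 0: 0xF3 = 11110011 → 4-byte char (#1). Advance 4.
Byte at offset 4: 0xE2 = 11100010 → 3-byte char (#2). Advance 3.
Byte at offset 7: 0xD3 = 11010011 → 2-byte char (#3). Advance 2.
Byte at offset 9: 0xD1 = 11010001 → 2-byte char (#4). Advance 2.
Byte at offset 11: 0xF0 = 11110000 → 4-byte char (#5). Advance 4.
Byte at offset 15: 0xF0 = 11110000 → 4-byte char (#6). Advance 4.
Byte at offset 19: 0xE2 = 11100010 → 3-byte char (#7). Advance 3.
Byte at offset 22: 0xE2 = 11100010 → 3-byte char (#8). Advance 3.
Byte at offset 25: 0xD6 = 11010110 → 2-byte char (#9). Advance 2.
Byte at offset 27: 0xE6 = 11100110 → 3-byte char (#10). Advance 3.
Reached end at offset 30 after 10 code points.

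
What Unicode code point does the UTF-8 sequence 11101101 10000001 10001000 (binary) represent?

Leading byte 0xED = 11101101 matches 1110xxxx → 3-byte sequence.
Byte 1: 0xED = 11101101, payload 1101 (4 bits).
Byte 2: 0x81 = 10000001 (10xxxxxx ✓), payload 000001.
Byte 3: 0x88 = 10001000 (10xxxxxx ✓), payload 001000.
Concatenate: 1101000001001000 = 0xD048 (16 bits → U+D048).

U+D048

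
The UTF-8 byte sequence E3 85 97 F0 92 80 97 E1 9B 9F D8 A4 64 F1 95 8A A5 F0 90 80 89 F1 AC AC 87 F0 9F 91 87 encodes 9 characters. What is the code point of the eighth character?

Offset 0: leading byte 0xE3 = 11100011 → 3-byte char #1 = E3 85 97.
Offset 3: leading byte 0xF0 = 11110000 → 4-byte char #2 = F0 92 80 97.
Offset 7: leading byte 0xE1 = 11100001 → 3-byte char #3 = E1 9B 9F.
Offset 10: leading byte 0xD8 = 11011000 → 2-byte char #4 = D8 A4.
Offset 12: leading byte 0x64 = 01100100 → 1-byte char #5 = 64.
Offset 13: leading byte 0xF1 = 11110001 → 4-byte char #6 = F1 95 8A A5.
Offset 17: leading byte 0xF0 = 11110000 → 4-byte char #7 = F0 90 80 89.
Offset 21: leading byte 0xF1 = 11110001 → 4-byte char #8 = F1 AC AC 87.
Leading byte 0xF1 = 11110001 matches 11110xxx → 4-byte sequence.
Byte 1: 0xF1 = 11110001, payload 001 (3 bits).
Byte 2: 0xAC = 10101100 (10xxxxxx ✓), payload 101100.
Byte 3: 0xAC = 10101100 (10xxxxxx ✓), payload 101100.
Byte 4: 0x87 = 10000111 (10xxxxxx ✓), payload 000111.
Concatenate: 001101100101100000111 = 0x6CB07 (21 bits → U+6CB07).

U+6CB07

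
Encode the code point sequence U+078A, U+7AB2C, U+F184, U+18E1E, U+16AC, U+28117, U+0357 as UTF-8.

U+078A: 2-byte form → DE 8A.
U+7AB2C: 4-byte form → F1 BA AC AC.
U+F184: 3-byte form → EF 86 84.
U+18E1E: 4-byte form → F0 98 B8 9E.
U+16AC: 3-byte form → E1 9A AC.
U+28117: 4-byte form → F0 A8 84 97.
U+0357: 2-byte form → CD 97.
Concatenated (22 bytes): DE 8A F1 BA AC AC EF 86 84 F0 98 B8 9E E1 9A AC F0 A8 84 97 CD 97.

DE 8A F1 BA AC AC EF 86 84 F0 98 B8 9E E1 9A AC F0 A8 84 97 CD 97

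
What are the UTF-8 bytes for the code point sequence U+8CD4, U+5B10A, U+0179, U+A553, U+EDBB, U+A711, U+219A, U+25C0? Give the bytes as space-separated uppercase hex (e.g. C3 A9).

U+8CD4: 3-byte form → E8 B3 94.
U+5B10A: 4-byte form → F1 9B 84 8A.
U+0179: 2-byte form → C5 B9.
U+A553: 3-byte form → EA 95 93.
U+EDBB: 3-byte form → EE B6 BB.
U+A711: 3-byte form → EA 9C 91.
U+219A: 3-byte form → E2 86 9A.
U+25C0: 3-byte form → E2 97 80.
Concatenated (24 bytes): E8 B3 94 F1 9B 84 8A C5 B9 EA 95 93 EE B6 BB EA 9C 91 E2 86 9A E2 97 80.

E8 B3 94 F1 9B 84 8A C5 B9 EA 95 93 EE B6 BB EA 9C 91 E2 86 9A E2 97 80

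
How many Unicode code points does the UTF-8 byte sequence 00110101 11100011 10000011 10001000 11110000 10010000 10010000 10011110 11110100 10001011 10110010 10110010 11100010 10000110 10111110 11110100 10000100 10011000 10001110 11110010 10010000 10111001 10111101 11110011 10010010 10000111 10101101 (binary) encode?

Byte at offset 0: 0x35 = 00110101 → 1-byte char (#1). Advance 1.
Byte at offset 1: 0xE3 = 11100011 → 3-byte char (#2). Advance 3.
Byte at offset 4: 0xF0 = 11110000 → 4-byte char (#3). Advance 4.
Byte at offset 8: 0xF4 = 11110100 → 4-byte char (#4). Advance 4.
Byte at offset 12: 0xE2 = 11100010 → 3-byte char (#5). Advance 3.
Byte at offset 15: 0xF4 = 11110100 → 4-byte char (#6). Advance 4.
Byte at offset 19: 0xF2 = 11110010 → 4-byte char (#7). Advance 4.
Byte at offset 23: 0xF3 = 11110011 → 4-byte char (#8). Advance 4.
Reached end at offset 27 after 8 code points.

8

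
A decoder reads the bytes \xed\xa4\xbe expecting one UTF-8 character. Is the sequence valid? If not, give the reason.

Structurally a 3-byte sequence; payload = 0xD93E.
But 0xD93E is in U+D800–U+DFFF, the surrogate range. Surrogates are not Unicode scalar values and are forbidden in UTF-8.

invalid (encodes a surrogate (U+D800–U+DFFF))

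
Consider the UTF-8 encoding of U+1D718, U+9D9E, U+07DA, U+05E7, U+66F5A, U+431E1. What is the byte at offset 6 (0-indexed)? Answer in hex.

0x9E

U+1D718 → 4-byte form F0 9D 9C 98 at offsets 0–3.
U+9D9E → 3-byte form E9 B6 9E at offsets 4–6.
Offset 6 falls in char 2's range; it's byte 3 of E9 B6 9E = 0x9E.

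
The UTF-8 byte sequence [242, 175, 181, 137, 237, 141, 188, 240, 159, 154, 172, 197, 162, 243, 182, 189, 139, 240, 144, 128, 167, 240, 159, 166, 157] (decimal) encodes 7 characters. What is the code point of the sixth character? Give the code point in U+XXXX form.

U+10027

Offset 0: leading byte 0xF2 = 11110010 → 4-byte char #1 = F2 AF B5 89.
Offset 4: leading byte 0xED = 11101101 → 3-byte char #2 = ED 8D BC.
Offset 7: leading byte 0xF0 = 11110000 → 4-byte char #3 = F0 9F 9A AC.
Offset 11: leading byte 0xC5 = 11000101 → 2-byte char #4 = C5 A2.
Offset 13: leading byte 0xF3 = 11110011 → 4-byte char #5 = F3 B6 BD 8B.
Offset 17: leading byte 0xF0 = 11110000 → 4-byte char #6 = F0 90 80 A7.
Leading byte 0xF0 = 11110000 matches 11110xxx → 4-byte sequence.
Byte 1: 0xF0 = 11110000, payload 000 (3 bits).
Byte 2: 0x90 = 10010000 (10xxxxxx ✓), payload 010000.
Byte 3: 0x80 = 10000000 (10xxxxxx ✓), payload 000000.
Byte 4: 0xA7 = 10100111 (10xxxxxx ✓), payload 100111.
Concatenate: 000010000000000100111 = 0x10027 (21 bits → U+10027).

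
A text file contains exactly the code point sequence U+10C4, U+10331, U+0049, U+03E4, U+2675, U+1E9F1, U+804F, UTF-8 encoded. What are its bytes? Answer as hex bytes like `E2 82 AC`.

U+10C4: 3-byte form → E1 83 84.
U+10331: 4-byte form → F0 90 8C B1.
U+0049: 1-byte form → 49.
U+03E4: 2-byte form → CF A4.
U+2675: 3-byte form → E2 99 B5.
U+1E9F1: 4-byte form → F0 9E A7 B1.
U+804F: 3-byte form → E8 81 8F.
Concatenated (20 bytes): E1 83 84 F0 90 8C B1 49 CF A4 E2 99 B5 F0 9E A7 B1 E8 81 8F.

E1 83 84 F0 90 8C B1 49 CF A4 E2 99 B5 F0 9E A7 B1 E8 81 8F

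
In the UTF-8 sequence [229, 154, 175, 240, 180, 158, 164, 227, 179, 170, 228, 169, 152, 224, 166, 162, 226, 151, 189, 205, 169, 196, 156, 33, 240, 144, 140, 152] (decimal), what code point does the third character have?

Offset 0: leading byte 0xE5 = 11100101 → 3-byte char #1 = E5 9A AF.
Offset 3: leading byte 0xF0 = 11110000 → 4-byte char #2 = F0 B4 9E A4.
Offset 7: leading byte 0xE3 = 11100011 → 3-byte char #3 = E3 B3 AA.
Leading byte 0xE3 = 11100011 matches 1110xxxx → 3-byte sequence.
Byte 1: 0xE3 = 11100011, payload 0011 (4 bits).
Byte 2: 0xB3 = 10110011 (10xxxxxx ✓), payload 110011.
Byte 3: 0xAA = 10101010 (10xxxxxx ✓), payload 101010.
Concatenate: 0011110011101010 = 0x3CEA (16 bits → U+3CEA).

U+3CEA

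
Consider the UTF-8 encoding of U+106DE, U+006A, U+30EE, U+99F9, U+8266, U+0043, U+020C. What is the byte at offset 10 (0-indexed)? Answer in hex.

U+106DE → 4-byte form F0 90 9B 9E at offsets 0–3.
U+006A → 1-byte form 6A at offsets 4–4.
U+30EE → 3-byte form E3 83 AE at offsets 5–7.
U+99F9 → 3-byte form E9 A7 B9 at offsets 8–10.
Offset 10 falls in char 4's range; it's byte 3 of E9 A7 B9 = 0xB9.

0xB9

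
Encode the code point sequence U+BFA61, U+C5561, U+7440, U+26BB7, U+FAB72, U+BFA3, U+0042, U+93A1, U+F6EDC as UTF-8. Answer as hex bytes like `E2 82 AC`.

F2 BF A9 A1 F3 85 95 A1 E7 91 80 F0 A6 AE B7 F3 BA AD B2 EB BE A3 42 E9 8E A1 F3 B6 BB 9C

U+BFA61: 4-byte form → F2 BF A9 A1.
U+C5561: 4-byte form → F3 85 95 A1.
U+7440: 3-byte form → E7 91 80.
U+26BB7: 4-byte form → F0 A6 AE B7.
U+FAB72: 4-byte form → F3 BA AD B2.
U+BFA3: 3-byte form → EB BE A3.
U+0042: 1-byte form → 42.
U+93A1: 3-byte form → E9 8E A1.
U+F6EDC: 4-byte form → F3 B6 BB 9C.
Concatenated (30 bytes): F2 BF A9 A1 F3 85 95 A1 E7 91 80 F0 A6 AE B7 F3 BA AD B2 EB BE A3 42 E9 8E A1 F3 B6 BB 9C.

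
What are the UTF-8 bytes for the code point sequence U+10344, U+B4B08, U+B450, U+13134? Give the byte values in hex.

F0 90 8D 84 F2 B4 AC 88 EB 91 90 F0 93 84 B4

U+10344: 4-byte form → F0 90 8D 84.
U+B4B08: 4-byte form → F2 B4 AC 88.
U+B450: 3-byte form → EB 91 90.
U+13134: 4-byte form → F0 93 84 B4.
Concatenated (15 bytes): F0 90 8D 84 F2 B4 AC 88 EB 91 90 F0 93 84 B4.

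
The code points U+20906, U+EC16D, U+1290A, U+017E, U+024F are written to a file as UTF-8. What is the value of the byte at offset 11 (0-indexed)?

U+20906 → 4-byte form F0 A0 A4 86 at offsets 0–3.
U+EC16D → 4-byte form F3 AC 85 AD at offsets 4–7.
U+1290A → 4-byte form F0 92 A4 8A at offsets 8–11.
Offset 11 falls in char 3's range; it's byte 4 of F0 92 A4 8A = 0x8A.

0x8A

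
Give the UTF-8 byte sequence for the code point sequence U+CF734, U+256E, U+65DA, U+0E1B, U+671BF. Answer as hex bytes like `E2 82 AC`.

F3 8F 9C B4 E2 95 AE E6 97 9A E0 B8 9B F1 A7 86 BF

U+CF734: 4-byte form → F3 8F 9C B4.
U+256E: 3-byte form → E2 95 AE.
U+65DA: 3-byte form → E6 97 9A.
U+0E1B: 3-byte form → E0 B8 9B.
U+671BF: 4-byte form → F1 A7 86 BF.
Concatenated (17 bytes): F3 8F 9C B4 E2 95 AE E6 97 9A E0 B8 9B F1 A7 86 BF.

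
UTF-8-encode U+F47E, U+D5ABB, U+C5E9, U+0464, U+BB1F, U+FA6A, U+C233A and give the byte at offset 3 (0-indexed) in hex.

U+F47E → 3-byte form EF 91 BE at offsets 0–2.
U+D5ABB → 4-byte form F3 95 AA BB at offsets 3–6.
Offset 3 falls in char 2's range; it's byte 1 of F3 95 AA BB = 0xF3.

0xF3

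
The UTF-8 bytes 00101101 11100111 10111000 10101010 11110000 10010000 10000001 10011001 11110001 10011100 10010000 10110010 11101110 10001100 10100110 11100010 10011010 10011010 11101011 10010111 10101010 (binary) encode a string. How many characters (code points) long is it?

Byte at offset 0: 0x2D = 00101101 → 1-byte char (#1). Advance 1.
Byte at offset 1: 0xE7 = 11100111 → 3-byte char (#2). Advance 3.
Byte at offset 4: 0xF0 = 11110000 → 4-byte char (#3). Advance 4.
Byte at offset 8: 0xF1 = 11110001 → 4-byte char (#4). Advance 4.
Byte at offset 12: 0xEE = 11101110 → 3-byte char (#5). Advance 3.
Byte at offset 15: 0xE2 = 11100010 → 3-byte char (#6). Advance 3.
Byte at offset 18: 0xEB = 11101011 → 3-byte char (#7). Advance 3.
Reached end at offset 21 after 7 code points.

7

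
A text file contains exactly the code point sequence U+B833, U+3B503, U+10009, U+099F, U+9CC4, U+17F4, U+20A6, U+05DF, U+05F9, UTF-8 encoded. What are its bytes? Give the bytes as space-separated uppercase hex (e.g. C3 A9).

U+B833: 3-byte form → EB A0 B3.
U+3B503: 4-byte form → F0 BB 94 83.
U+10009: 4-byte form → F0 90 80 89.
U+099F: 3-byte form → E0 A6 9F.
U+9CC4: 3-byte form → E9 B3 84.
U+17F4: 3-byte form → E1 9F B4.
U+20A6: 3-byte form → E2 82 A6.
U+05DF: 2-byte form → D7 9F.
U+05F9: 2-byte form → D7 B9.
Concatenated (27 bytes): EB A0 B3 F0 BB 94 83 F0 90 80 89 E0 A6 9F E9 B3 84 E1 9F B4 E2 82 A6 D7 9F D7 B9.

EB A0 B3 F0 BB 94 83 F0 90 80 89 E0 A6 9F E9 B3 84 E1 9F B4 E2 82 A6 D7 9F D7 B9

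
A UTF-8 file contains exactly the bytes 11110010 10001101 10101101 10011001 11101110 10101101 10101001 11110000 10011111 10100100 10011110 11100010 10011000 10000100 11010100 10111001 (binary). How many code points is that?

5

Byte at offset 0: 0xF2 = 11110010 → 4-byte char (#1). Advance 4.
Byte at offset 4: 0xEE = 11101110 → 3-byte char (#2). Advance 3.
Byte at offset 7: 0xF0 = 11110000 → 4-byte char (#3). Advance 4.
Byte at offset 11: 0xE2 = 11100010 → 3-byte char (#4). Advance 3.
Byte at offset 14: 0xD4 = 11010100 → 2-byte char (#5). Advance 2.
Reached end at offset 16 after 5 code points.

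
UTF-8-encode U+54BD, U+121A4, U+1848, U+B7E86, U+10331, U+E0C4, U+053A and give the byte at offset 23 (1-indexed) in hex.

0xBA

1-indexed offset 23 is 0-indexed offset 22.
U+54BD → 3-byte form E5 92 BD at offsets 0–2.
U+121A4 → 4-byte form F0 92 86 A4 at offsets 3–6.
U+1848 → 3-byte form E1 A1 88 at offsets 7–9.
U+B7E86 → 4-byte form F2 B7 BA 86 at offsets 10–13.
U+10331 → 4-byte form F0 90 8C B1 at offsets 14–17.
U+E0C4 → 3-byte form EE 83 84 at offsets 18–20.
U+053A → 2-byte form D4 BA at offsets 21–22.
Offset 22 falls in char 7's range; it's byte 2 of D4 BA = 0xBA.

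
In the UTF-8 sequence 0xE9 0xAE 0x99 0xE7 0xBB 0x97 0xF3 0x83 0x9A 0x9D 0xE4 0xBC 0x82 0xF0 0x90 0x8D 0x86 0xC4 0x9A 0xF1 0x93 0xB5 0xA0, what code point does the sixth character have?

Offset 0: leading byte 0xE9 = 11101001 → 3-byte char #1 = E9 AE 99.
Offset 3: leading byte 0xE7 = 11100111 → 3-byte char #2 = E7 BB 97.
Offset 6: leading byte 0xF3 = 11110011 → 4-byte char #3 = F3 83 9A 9D.
Offset 10: leading byte 0xE4 = 11100100 → 3-byte char #4 = E4 BC 82.
Offset 13: leading byte 0xF0 = 11110000 → 4-byte char #5 = F0 90 8D 86.
Offset 17: leading byte 0xC4 = 11000100 → 2-byte char #6 = C4 9A.
Leading byte 0xC4 = 11000100 matches 110xxxxx → 2-byte sequence.
Byte 1: 0xC4 = 11000100, payload 00100 (5 bits).
Byte 2: 0x9A = 10011010 (10xxxxxx ✓), payload 011010.
Concatenate: 00100011010 = 0x11A (11 bits → U+011A).

U+011A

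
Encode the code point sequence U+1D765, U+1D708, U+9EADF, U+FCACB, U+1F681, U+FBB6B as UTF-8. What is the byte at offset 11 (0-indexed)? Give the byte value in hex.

U+1D765 → 4-byte form F0 9D 9D A5 at offsets 0–3.
U+1D708 → 4-byte form F0 9D 9C 88 at offsets 4–7.
U+9EADF → 4-byte form F2 9E AB 9F at offsets 8–11.
Offset 11 falls in char 3's range; it's byte 4 of F2 9E AB 9F = 0x9F.

0x9F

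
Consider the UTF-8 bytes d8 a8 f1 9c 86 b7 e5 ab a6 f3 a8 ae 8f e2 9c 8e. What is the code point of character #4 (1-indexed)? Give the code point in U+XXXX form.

U+E8B8F

Offset 0: leading byte 0xD8 = 11011000 → 2-byte char #1 = D8 A8.
Offset 2: leading byte 0xF1 = 11110001 → 4-byte char #2 = F1 9C 86 B7.
Offset 6: leading byte 0xE5 = 11100101 → 3-byte char #3 = E5 AB A6.
Offset 9: leading byte 0xF3 = 11110011 → 4-byte char #4 = F3 A8 AE 8F.
Leading byte 0xF3 = 11110011 matches 11110xxx → 4-byte sequence.
Byte 1: 0xF3 = 11110011, payload 011 (3 bits).
Byte 2: 0xA8 = 10101000 (10xxxxxx ✓), payload 101000.
Byte 3: 0xAE = 10101110 (10xxxxxx ✓), payload 101110.
Byte 4: 0x8F = 10001111 (10xxxxxx ✓), payload 001111.
Concatenate: 011101000101110001111 = 0xE8B8F (21 bits → U+E8B8F).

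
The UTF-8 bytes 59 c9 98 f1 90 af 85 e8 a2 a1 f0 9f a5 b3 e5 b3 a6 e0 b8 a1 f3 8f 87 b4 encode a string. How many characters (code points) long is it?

8

Byte at offset 0: 0x59 = 01011001 → 1-byte char (#1). Advance 1.
Byte at offset 1: 0xC9 = 11001001 → 2-byte char (#2). Advance 2.
Byte at offset 3: 0xF1 = 11110001 → 4-byte char (#3). Advance 4.
Byte at offset 7: 0xE8 = 11101000 → 3-byte char (#4). Advance 3.
Byte at offset 10: 0xF0 = 11110000 → 4-byte char (#5). Advance 4.
Byte at offset 14: 0xE5 = 11100101 → 3-byte char (#6). Advance 3.
Byte at offset 17: 0xE0 = 11100000 → 3-byte char (#7). Advance 3.
Byte at offset 20: 0xF3 = 11110011 → 4-byte char (#8). Advance 4.
Reached end at offset 24 after 8 code points.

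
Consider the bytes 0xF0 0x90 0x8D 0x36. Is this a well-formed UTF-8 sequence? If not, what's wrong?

invalid (non-continuation byte where continuation expected)

Leading byte 0xF0 = 11110000 → 4-byte form.
Byte 4 is 0x36 = 00110110, which is not 10xxxxxx — expected a continuation byte.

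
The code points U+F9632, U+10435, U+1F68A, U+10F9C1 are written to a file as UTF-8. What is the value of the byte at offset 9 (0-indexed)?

U+F9632 → 4-byte form F3 B9 98 B2 at offsets 0–3.
U+10435 → 4-byte form F0 90 90 B5 at offsets 4–7.
U+1F68A → 4-byte form F0 9F 9A 8A at offsets 8–11.
Offset 9 falls in char 3's range; it's byte 2 of F0 9F 9A 8A = 0x9F.

0x9F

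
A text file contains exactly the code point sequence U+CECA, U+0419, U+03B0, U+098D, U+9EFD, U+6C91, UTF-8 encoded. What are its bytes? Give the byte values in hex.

U+CECA: 3-byte form → EC BB 8A.
U+0419: 2-byte form → D0 99.
U+03B0: 2-byte form → CE B0.
U+098D: 3-byte form → E0 A6 8D.
U+9EFD: 3-byte form → E9 BB BD.
U+6C91: 3-byte form → E6 B2 91.
Concatenated (16 bytes): EC BB 8A D0 99 CE B0 E0 A6 8D E9 BB BD E6 B2 91.

EC BB 8A D0 99 CE B0 E0 A6 8D E9 BB BD E6 B2 91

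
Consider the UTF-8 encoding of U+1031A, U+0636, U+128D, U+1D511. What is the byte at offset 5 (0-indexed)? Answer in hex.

U+1031A → 4-byte form F0 90 8C 9A at offsets 0–3.
U+0636 → 2-byte form D8 B6 at offsets 4–5.
Offset 5 falls in char 2's range; it's byte 2 of D8 B6 = 0xB6.

0xB6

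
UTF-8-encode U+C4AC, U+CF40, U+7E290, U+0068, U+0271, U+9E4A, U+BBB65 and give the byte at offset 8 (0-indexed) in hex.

0x8A

U+C4AC → 3-byte form EC 92 AC at offsets 0–2.
U+CF40 → 3-byte form EC BD 80 at offsets 3–5.
U+7E290 → 4-byte form F1 BE 8A 90 at offsets 6–9.
Offset 8 falls in char 3's range; it's byte 3 of F1 BE 8A 90 = 0x8A.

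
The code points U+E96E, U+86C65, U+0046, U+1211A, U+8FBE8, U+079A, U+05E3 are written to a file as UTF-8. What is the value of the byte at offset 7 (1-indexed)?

0xA5

1-indexed offset 7 is 0-indexed offset 6.
U+E96E → 3-byte form EE A5 AE at offsets 0–2.
U+86C65 → 4-byte form F2 86 B1 A5 at offsets 3–6.
Offset 6 falls in char 2's range; it's byte 4 of F2 86 B1 A5 = 0xA5.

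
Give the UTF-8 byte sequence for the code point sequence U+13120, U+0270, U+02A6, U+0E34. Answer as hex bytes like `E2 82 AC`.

F0 93 84 A0 C9 B0 CA A6 E0 B8 B4

U+13120: 4-byte form → F0 93 84 A0.
U+0270: 2-byte form → C9 B0.
U+02A6: 2-byte form → CA A6.
U+0E34: 3-byte form → E0 B8 B4.
Concatenated (11 bytes): F0 93 84 A0 C9 B0 CA A6 E0 B8 B4.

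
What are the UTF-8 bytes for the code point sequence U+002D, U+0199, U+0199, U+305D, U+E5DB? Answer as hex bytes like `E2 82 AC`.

U+002D: 1-byte form → 2D.
U+0199: 2-byte form → C6 99.
U+0199: 2-byte form → C6 99.
U+305D: 3-byte form → E3 81 9D.
U+E5DB: 3-byte form → EE 97 9B.
Concatenated (11 bytes): 2D C6 99 C6 99 E3 81 9D EE 97 9B.

2D C6 99 C6 99 E3 81 9D EE 97 9B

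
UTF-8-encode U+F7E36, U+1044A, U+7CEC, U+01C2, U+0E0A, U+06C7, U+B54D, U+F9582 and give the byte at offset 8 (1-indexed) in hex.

1-indexed offset 8 is 0-indexed offset 7.
U+F7E36 → 4-byte form F3 B7 B8 B6 at offsets 0–3.
U+1044A → 4-byte form F0 90 91 8A at offsets 4–7.
Offset 7 falls in char 2's range; it's byte 4 of F0 90 91 8A = 0x8A.

0x8A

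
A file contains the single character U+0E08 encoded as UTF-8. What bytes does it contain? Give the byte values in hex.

U+0E08 = 0xE08 = 3592 decimal. In range U+0800–U+FFFF → 3-byte form: 1110xxxx 10xxxxxx 10xxxxxx.
Binary (16 bits): 0000111000001000.
Split 4+6+6: 0000 | 111000 | 001000.
Byte 1: 11100000 = 0xE0.
Byte 2: 10111000 = 0xB8.
Byte 3: 10001000 = 0x88.

E0 B8 88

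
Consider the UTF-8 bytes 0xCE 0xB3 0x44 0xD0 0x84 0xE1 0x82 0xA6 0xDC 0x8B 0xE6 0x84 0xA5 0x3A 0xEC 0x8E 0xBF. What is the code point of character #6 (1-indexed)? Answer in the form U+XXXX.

U+6125

Offset 0: leading byte 0xCE = 11001110 → 2-byte char #1 = CE B3.
Offset 2: leading byte 0x44 = 01000100 → 1-byte char #2 = 44.
Offset 3: leading byte 0xD0 = 11010000 → 2-byte char #3 = D0 84.
Offset 5: leading byte 0xE1 = 11100001 → 3-byte char #4 = E1 82 A6.
Offset 8: leading byte 0xDC = 11011100 → 2-byte char #5 = DC 8B.
Offset 10: leading byte 0xE6 = 11100110 → 3-byte char #6 = E6 84 A5.
Leading byte 0xE6 = 11100110 matches 1110xxxx → 3-byte sequence.
Byte 1: 0xE6 = 11100110, payload 0110 (4 bits).
Byte 2: 0x84 = 10000100 (10xxxxxx ✓), payload 000100.
Byte 3: 0xA5 = 10100101 (10xxxxxx ✓), payload 100101.
Concatenate: 0110000100100101 = 0x6125 (16 bits → U+6125).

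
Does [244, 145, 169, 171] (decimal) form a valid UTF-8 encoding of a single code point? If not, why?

Leading byte 0xF4 = 11110100 → 4-byte form.
Payload = 0x111A6B, which exceeds U+10FFFF, the maximum Unicode code point. (Leading bytes F5–FF, or F4 followed by ≥ 0x90, are invalid.)

invalid (encodes a value above U+10FFFF)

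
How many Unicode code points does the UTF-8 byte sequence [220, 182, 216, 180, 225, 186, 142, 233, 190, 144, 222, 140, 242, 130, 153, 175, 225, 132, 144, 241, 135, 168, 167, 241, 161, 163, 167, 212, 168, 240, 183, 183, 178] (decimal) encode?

11

Byte at offset 0: 0xDC = 11011100 → 2-byte char (#1). Advance 2.
Byte at offset 2: 0xD8 = 11011000 → 2-byte char (#2). Advance 2.
Byte at offset 4: 0xE1 = 11100001 → 3-byte char (#3). Advance 3.
Byte at offset 7: 0xE9 = 11101001 → 3-byte char (#4). Advance 3.
Byte at offset 10: 0xDE = 11011110 → 2-byte char (#5). Advance 2.
Byte at offset 12: 0xF2 = 11110010 → 4-byte char (#6). Advance 4.
Byte at offset 16: 0xE1 = 11100001 → 3-byte char (#7). Advance 3.
Byte at offset 19: 0xF1 = 11110001 → 4-byte char (#8). Advance 4.
Byte at offset 23: 0xF1 = 11110001 → 4-byte char (#9). Advance 4.
Byte at offset 27: 0xD4 = 11010100 → 2-byte char (#10). Advance 2.
Byte at offset 29: 0xF0 = 11110000 → 4-byte char (#11). Advance 4.
Reached end at offset 33 after 11 code points.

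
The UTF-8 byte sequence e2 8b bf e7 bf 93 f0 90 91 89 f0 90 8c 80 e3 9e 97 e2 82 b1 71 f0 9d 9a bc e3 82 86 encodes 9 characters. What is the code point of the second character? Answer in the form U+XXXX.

Offset 0: leading byte 0xE2 = 11100010 → 3-byte char #1 = E2 8B BF.
Offset 3: leading byte 0xE7 = 11100111 → 3-byte char #2 = E7 BF 93.
Leading byte 0xE7 = 11100111 matches 1110xxxx → 3-byte sequence.
Byte 1: 0xE7 = 11100111, payload 0111 (4 bits).
Byte 2: 0xBF = 10111111 (10xxxxxx ✓), payload 111111.
Byte 3: 0x93 = 10010011 (10xxxxxx ✓), payload 010011.
Concatenate: 0111111111010011 = 0x7FD3 (16 bits → U+7FD3).

U+7FD3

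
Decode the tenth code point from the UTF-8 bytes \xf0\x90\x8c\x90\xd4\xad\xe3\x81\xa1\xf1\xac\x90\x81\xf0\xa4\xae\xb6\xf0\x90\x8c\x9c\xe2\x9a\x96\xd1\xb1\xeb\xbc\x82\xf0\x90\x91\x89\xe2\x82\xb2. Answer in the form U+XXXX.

Offset 0: leading byte 0xF0 = 11110000 → 4-byte char #1 = F0 90 8C 90.
Offset 4: leading byte 0xD4 = 11010100 → 2-byte char #2 = D4 AD.
Offset 6: leading byte 0xE3 = 11100011 → 3-byte char #3 = E3 81 A1.
Offset 9: leading byte 0xF1 = 11110001 → 4-byte char #4 = F1 AC 90 81.
Offset 13: leading byte 0xF0 = 11110000 → 4-byte char #5 = F0 A4 AE B6.
Offset 17: leading byte 0xF0 = 11110000 → 4-byte char #6 = F0 90 8C 9C.
Offset 21: leading byte 0xE2 = 11100010 → 3-byte char #7 = E2 9A 96.
Offset 24: leading byte 0xD1 = 11010001 → 2-byte char #8 = D1 B1.
Offset 26: leading byte 0xEB = 11101011 → 3-byte char #9 = EB BC 82.
Offset 29: leading byte 0xF0 = 11110000 → 4-byte char #10 = F0 90 91 89.
Leading byte 0xF0 = 11110000 matches 11110xxx → 4-byte sequence.
Byte 1: 0xF0 = 11110000, payload 000 (3 bits).
Byte 2: 0x90 = 10010000 (10xxxxxx ✓), payload 010000.
Byte 3: 0x91 = 10010001 (10xxxxxx ✓), payload 010001.
Byte 4: 0x89 = 10001001 (10xxxxxx ✓), payload 001001.
Concatenate: 000010000010001001001 = 0x10449 (21 bits → U+10449).

U+10449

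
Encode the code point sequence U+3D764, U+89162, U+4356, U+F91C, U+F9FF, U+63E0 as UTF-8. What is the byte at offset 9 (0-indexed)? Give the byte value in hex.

U+3D764 → 4-byte form F0 BD 9D A4 at offsets 0–3.
U+89162 → 4-byte form F2 89 85 A2 at offsets 4–7.
U+4356 → 3-byte form E4 8D 96 at offsets 8–10.
Offset 9 falls in char 3's range; it's byte 2 of E4 8D 96 = 0x8D.

0x8D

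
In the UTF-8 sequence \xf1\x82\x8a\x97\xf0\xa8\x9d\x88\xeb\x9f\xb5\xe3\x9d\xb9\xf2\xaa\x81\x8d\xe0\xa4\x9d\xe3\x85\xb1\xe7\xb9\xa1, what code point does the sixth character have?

U+091D

Offset 0: leading byte 0xF1 = 11110001 → 4-byte char #1 = F1 82 8A 97.
Offset 4: leading byte 0xF0 = 11110000 → 4-byte char #2 = F0 A8 9D 88.
Offset 8: leading byte 0xEB = 11101011 → 3-byte char #3 = EB 9F B5.
Offset 11: leading byte 0xE3 = 11100011 → 3-byte char #4 = E3 9D B9.
Offset 14: leading byte 0xF2 = 11110010 → 4-byte char #5 = F2 AA 81 8D.
Offset 18: leading byte 0xE0 = 11100000 → 3-byte char #6 = E0 A4 9D.
Leading byte 0xE0 = 11100000 matches 1110xxxx → 3-byte sequence.
Byte 1: 0xE0 = 11100000, payload 0000 (4 bits).
Byte 2: 0xA4 = 10100100 (10xxxxxx ✓), payload 100100.
Byte 3: 0x9D = 10011101 (10xxxxxx ✓), payload 011101.
Concatenate: 0000100100011101 = 0x91D (16 bits → U+091D).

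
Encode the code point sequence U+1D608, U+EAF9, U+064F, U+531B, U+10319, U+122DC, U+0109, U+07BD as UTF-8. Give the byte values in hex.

U+1D608: 4-byte form → F0 9D 98 88.
U+EAF9: 3-byte form → EE AB B9.
U+064F: 2-byte form → D9 8F.
U+531B: 3-byte form → E5 8C 9B.
U+10319: 4-byte form → F0 90 8C 99.
U+122DC: 4-byte form → F0 92 8B 9C.
U+0109: 2-byte form → C4 89.
U+07BD: 2-byte form → DE BD.
Concatenated (24 bytes): F0 9D 98 88 EE AB B9 D9 8F E5 8C 9B F0 90 8C 99 F0 92 8B 9C C4 89 DE BD.

F0 9D 98 88 EE AB B9 D9 8F E5 8C 9B F0 90 8C 99 F0 92 8B 9C C4 89 DE BD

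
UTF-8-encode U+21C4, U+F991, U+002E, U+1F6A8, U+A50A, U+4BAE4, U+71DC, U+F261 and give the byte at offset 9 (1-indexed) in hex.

1-indexed offset 9 is 0-indexed offset 8.
U+21C4 → 3-byte form E2 87 84 at offsets 0–2.
U+F991 → 3-byte form EF A6 91 at offsets 3–5.
U+002E → 1-byte form 2E at offsets 6–6.
U+1F6A8 → 4-byte form F0 9F 9A A8 at offsets 7–10.
Offset 8 falls in char 4's range; it's byte 2 of F0 9F 9A A8 = 0x9F.

0x9F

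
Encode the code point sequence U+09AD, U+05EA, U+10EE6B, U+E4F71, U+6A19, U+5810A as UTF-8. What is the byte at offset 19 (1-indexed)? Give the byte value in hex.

0x84

1-indexed offset 19 is 0-indexed offset 18.
U+09AD → 3-byte form E0 A6 AD at offsets 0–2.
U+05EA → 2-byte form D7 AA at offsets 3–4.
U+10EE6B → 4-byte form F4 8E B9 AB at offsets 5–8.
U+E4F71 → 4-byte form F3 A4 BD B1 at offsets 9–12.
U+6A19 → 3-byte form E6 A8 99 at offsets 13–15.
U+5810A → 4-byte form F1 98 84 8A at offsets 16–19.
Offset 18 falls in char 6's range; it's byte 3 of F1 98 84 8A = 0x84.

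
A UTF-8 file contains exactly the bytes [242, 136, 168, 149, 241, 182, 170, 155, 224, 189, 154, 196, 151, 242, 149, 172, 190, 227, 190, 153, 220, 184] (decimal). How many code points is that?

Byte at offset 0: 0xF2 = 11110010 → 4-byte char (#1). Advance 4.
Byte at offset 4: 0xF1 = 11110001 → 4-byte char (#2). Advance 4.
Byte at offset 8: 0xE0 = 11100000 → 3-byte char (#3). Advance 3.
Byte at offset 11: 0xC4 = 11000100 → 2-byte char (#4). Advance 2.
Byte at offset 13: 0xF2 = 11110010 → 4-byte char (#5). Advance 4.
Byte at offset 17: 0xE3 = 11100011 → 3-byte char (#6). Advance 3.
Byte at offset 20: 0xDC = 11011100 → 2-byte char (#7). Advance 2.
Reached end at offset 22 after 7 code points.

7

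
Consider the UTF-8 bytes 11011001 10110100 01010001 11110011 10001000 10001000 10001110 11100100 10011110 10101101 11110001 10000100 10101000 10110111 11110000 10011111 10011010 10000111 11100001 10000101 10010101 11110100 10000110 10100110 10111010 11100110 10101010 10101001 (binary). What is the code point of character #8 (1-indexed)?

U+1069BA

Offset 0: leading byte 0xD9 = 11011001 → 2-byte char #1 = D9 B4.
Offset 2: leading byte 0x51 = 01010001 → 1-byte char #2 = 51.
Offset 3: leading byte 0xF3 = 11110011 → 4-byte char #3 = F3 88 88 8E.
Offset 7: leading byte 0xE4 = 11100100 → 3-byte char #4 = E4 9E AD.
Offset 10: leading byte 0xF1 = 11110001 → 4-byte char #5 = F1 84 A8 B7.
Offset 14: leading byte 0xF0 = 11110000 → 4-byte char #6 = F0 9F 9A 87.
Offset 18: leading byte 0xE1 = 11100001 → 3-byte char #7 = E1 85 95.
Offset 21: leading byte 0xF4 = 11110100 → 4-byte char #8 = F4 86 A6 BA.
Leading byte 0xF4 = 11110100 matches 11110xxx → 4-byte sequence.
Byte 1: 0xF4 = 11110100, payload 100 (3 bits).
Byte 2: 0x86 = 10000110 (10xxxxxx ✓), payload 000110.
Byte 3: 0xA6 = 10100110 (10xxxxxx ✓), payload 100110.
Byte 4: 0xBA = 10111010 (10xxxxxx ✓), payload 111010.
Concatenate: 100000110100110111010 = 0x1069BA (21 bits → U+1069BA).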